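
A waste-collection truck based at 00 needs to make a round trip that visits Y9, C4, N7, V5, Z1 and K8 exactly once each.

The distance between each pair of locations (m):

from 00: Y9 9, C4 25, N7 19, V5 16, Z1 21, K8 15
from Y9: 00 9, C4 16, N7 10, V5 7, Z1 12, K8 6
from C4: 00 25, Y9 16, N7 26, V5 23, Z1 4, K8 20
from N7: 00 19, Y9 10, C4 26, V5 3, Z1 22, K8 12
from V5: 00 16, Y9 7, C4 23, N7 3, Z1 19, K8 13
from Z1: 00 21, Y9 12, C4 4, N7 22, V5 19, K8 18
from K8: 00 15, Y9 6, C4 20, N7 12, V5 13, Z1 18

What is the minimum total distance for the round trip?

Shortest round trip = 76 m.

With 6 stops there are 6!/2 = 360 distinct round trips (a route and its reverse cost the same).
00→Y9→C4→N7→V5→Z1→K8→00: 9+16+26+3+19+18+15 = 106
00→Y9→C4→N7→V5→K8→Z1→00: 9+16+26+3+13+18+21 = 106
00→Y9→C4→N7→Z1→V5→K8→00: 9+16+26+22+19+13+15 = 120
00→Y9→C4→N7→Z1→K8→V5→00: 9+16+26+22+18+13+16 = 120
00→Y9→C4→N7→K8→V5→Z1→00: 9+16+26+12+13+19+21 = 116
00→Y9→C4→N7→K8→Z1→V5→00: 9+16+26+12+18+19+16 = 116
00→Y9→C4→V5→N7→Z1→K8→00: 9+16+23+3+22+18+15 = 106
00→Y9→C4→V5→N7→K8→Z1→00: 9+16+23+3+12+18+21 = 102
… (352 more)
00→Y9→V5→N7→K8→C4→Z1→00: 9+7+3+12+20+4+21 = 76  ← best
The minimum is 76.
One optimal route: 00 → Y9 → V5 → N7 → K8 → C4 → Z1 → 00 (or its reverse).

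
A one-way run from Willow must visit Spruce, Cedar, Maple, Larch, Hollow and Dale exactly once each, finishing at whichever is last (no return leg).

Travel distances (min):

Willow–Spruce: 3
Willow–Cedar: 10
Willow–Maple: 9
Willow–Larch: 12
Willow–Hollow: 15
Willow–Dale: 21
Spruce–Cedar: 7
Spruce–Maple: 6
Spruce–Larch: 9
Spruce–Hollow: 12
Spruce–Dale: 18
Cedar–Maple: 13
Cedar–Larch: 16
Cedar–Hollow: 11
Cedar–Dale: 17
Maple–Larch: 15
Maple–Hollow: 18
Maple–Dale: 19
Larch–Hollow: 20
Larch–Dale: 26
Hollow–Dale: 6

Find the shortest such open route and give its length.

57 min — the minimum one-way total.

There are 6! = 720 possible orderings.
Willow → Spruce → Cedar → Maple → Larch → Hollow → Dale: 3+7+13+15+20+6 = 64
Willow → Spruce → Cedar → Maple → Larch → Dale → Hollow: 3+7+13+15+26+6 = 70
Willow → Spruce → Cedar → Maple → Hollow → Larch → Dale: 3+7+13+18+20+26 = 87
Willow → Spruce → Cedar → Maple → Hollow → Dale → Larch: 3+7+13+18+6+26 = 73
Willow → Spruce → Cedar → Maple → Dale → Larch → Hollow: 3+7+13+19+26+20 = 88
Willow → Spruce → Cedar → Maple → Dale → Hollow → Larch: 3+7+13+19+6+20 = 68
Willow → Spruce → Cedar → Larch → Maple → Hollow → Dale: 3+7+16+15+18+6 = 65
Willow → Spruce → Cedar → Larch → Maple → Dale → Hollow: 3+7+16+15+19+6 = 66
… (712 more)
Willow → Spruce → Maple → Larch → Cedar → Hollow → Dale: 3+6+15+16+11+6 = 57  ← best
The minimum is 57.
One shortest path: Willow → Spruce → Maple → Larch → Cedar → Hollow → Dale.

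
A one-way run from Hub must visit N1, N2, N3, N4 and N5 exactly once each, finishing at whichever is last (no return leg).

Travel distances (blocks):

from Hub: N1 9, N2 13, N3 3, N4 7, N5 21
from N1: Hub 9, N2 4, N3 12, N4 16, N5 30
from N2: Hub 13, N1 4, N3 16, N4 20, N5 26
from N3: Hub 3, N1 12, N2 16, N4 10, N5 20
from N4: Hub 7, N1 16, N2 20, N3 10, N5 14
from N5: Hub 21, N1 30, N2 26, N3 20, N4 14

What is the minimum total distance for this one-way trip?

53 blocks — the minimum one-way total.

There are 5! = 120 possible orderings.
Hub→N1→N2→N3→N4→N5: 9+4+16+10+14 = 53
Hub→N1→N2→N3→N5→N4: 9+4+16+20+14 = 63
Hub→N1→N2→N4→N3→N5: 9+4+20+10+20 = 63
Hub→N1→N2→N4→N5→N3: 9+4+20+14+20 = 67
Hub→N1→N2→N5→N3→N4: 9+4+26+20+10 = 69
Hub→N1→N2→N5→N4→N3: 9+4+26+14+10 = 63
Hub→N1→N3→N2→N4→N5: 9+12+16+20+14 = 71
Hub→N1→N3→N2→N5→N4: 9+12+16+26+14 = 77
Hub→N1→N3→N4→N2→N5: 9+12+10+20+26 = 77
Hub→N1→N3→N4→N5→N2: 9+12+10+14+26 = 71
Hub→N1→N3→N5→N2→N4: 9+12+20+26+20 = 87
Hub→N1→N3→N5→N4→N2: 9+12+20+14+20 = 75
Hub→N1→N4→N2→N3→N5: 9+16+20+16+20 = 81
Hub→N1→N4→N2→N5→N3: 9+16+20+26+20 = 91
… (106 more)
The minimum is 53.
One shortest path: Hub → N1 → N2 → N3 → N4 → N5.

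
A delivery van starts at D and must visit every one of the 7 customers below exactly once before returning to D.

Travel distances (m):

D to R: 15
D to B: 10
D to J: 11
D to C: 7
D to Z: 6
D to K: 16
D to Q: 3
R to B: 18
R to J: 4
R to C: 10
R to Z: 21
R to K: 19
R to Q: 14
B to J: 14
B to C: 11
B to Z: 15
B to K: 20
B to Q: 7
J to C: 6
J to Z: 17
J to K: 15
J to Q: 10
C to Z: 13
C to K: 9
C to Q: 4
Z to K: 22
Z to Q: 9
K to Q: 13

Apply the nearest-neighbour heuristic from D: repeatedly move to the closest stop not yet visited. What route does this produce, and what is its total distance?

Nearest-neighbour total = 88 m; route D → Q → C → J → R → B → Z → K → D.

At D the remaining stops are Q 3, Z 6, C 7, B 10, J 11, R 15, K 16; go to Q.
At Q the remaining stops are C 4, B 7, Z 9, J 10, K 13, R 14; go to C.
At C the remaining stops are J 6, K 9, R 10, B 11, Z 13; go to J.
At J the remaining stops are R 4, B 14, K 15, Z 17; go to R.
At R the remaining stops are B 18, K 19, Z 21; go to B.
At B the remaining stops are Z 15, K 20; go to Z.
At Z the remaining stops are K 22; go to K.
Return K→D: 16.
Total = 3 + 4 + 6 + 4 + 18 + 15 + 22 + 16 = 88.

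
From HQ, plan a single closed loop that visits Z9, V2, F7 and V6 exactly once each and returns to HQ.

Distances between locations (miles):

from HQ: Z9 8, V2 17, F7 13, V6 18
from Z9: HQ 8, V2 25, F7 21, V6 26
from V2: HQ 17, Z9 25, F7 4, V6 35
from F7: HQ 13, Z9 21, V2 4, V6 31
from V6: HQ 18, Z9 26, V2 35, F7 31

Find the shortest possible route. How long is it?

Minimum total distance: 86 miles.

With 4 stops there are 4!/2 = 12 distinct round trips (a route and its reverse cost the same).
HQ→Z9→V2→F7→V6→HQ: 8+25+4+31+18 = 86
HQ→Z9→V2→V6→F7→HQ: 8+25+35+31+13 = 112
HQ→Z9→F7→V2→V6→HQ: 8+21+4+35+18 = 86
HQ→Z9→F7→V6→V2→HQ: 8+21+31+35+17 = 112
HQ→Z9→V6→V2→F7→HQ: 8+26+35+4+13 = 86
HQ→Z9→V6→F7→V2→HQ: 8+26+31+4+17 = 86
HQ→V2→Z9→F7→V6→HQ: 17+25+21+31+18 = 112
HQ→V2→Z9→V6→F7→HQ: 17+25+26+31+13 = 112
HQ→V2→F7→Z9→V6→HQ: 17+4+21+26+18 = 86
HQ→V2→V6→Z9→F7→HQ: 17+35+26+21+13 = 112
HQ→F7→Z9→V2→V6→HQ: 13+21+25+35+18 = 112
HQ→F7→V2→Z9→V6→HQ: 13+4+25+26+18 = 86
The minimum is 86.
One optimal route: HQ → Z9 → V2 → F7 → V6 → HQ (or its reverse).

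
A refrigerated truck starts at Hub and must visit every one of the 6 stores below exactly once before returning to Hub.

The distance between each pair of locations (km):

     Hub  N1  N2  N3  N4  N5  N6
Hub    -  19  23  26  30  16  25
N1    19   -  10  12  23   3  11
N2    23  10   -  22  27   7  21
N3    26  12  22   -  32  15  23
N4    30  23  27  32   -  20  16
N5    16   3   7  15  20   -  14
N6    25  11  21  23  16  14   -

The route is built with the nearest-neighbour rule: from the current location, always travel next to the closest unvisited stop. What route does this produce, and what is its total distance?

Hub → [N5:16 / N1:19 / N2:23 / N6:25 / N3:26 / N4:30] → N5 (16)
N5 → [N1:3 / N2:7 / N6:14 / N3:15 / N4:20] → N1 (3)
N1 → [N2:10 / N6:11 / N3:12 / N4:23] → N2 (10)
N2 → [N6:21 / N3:22 / N4:27] → N6 (21)
N6 → [N4:16 / N3:23] → N4 (16)
N4 → [N3:32] → N3 (32)
Return N3→Hub: 26.
Total = 16 + 3 + 10 + 21 + 16 + 32 + 26 = 124.

Total distance 124 km via the nearest-neighbour route Hub → N5 → N1 → N2 → N6 → N4 → N3 → Hub.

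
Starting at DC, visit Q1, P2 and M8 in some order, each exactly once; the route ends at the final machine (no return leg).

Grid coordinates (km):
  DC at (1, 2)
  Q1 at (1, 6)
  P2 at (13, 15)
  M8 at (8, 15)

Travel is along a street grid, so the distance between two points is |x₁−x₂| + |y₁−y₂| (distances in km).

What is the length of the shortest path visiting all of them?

Minimum one-way distance = 25 km.

There are 3! = 6 possible orderings.
DC - Q1 - P2 - M8: 4+21+5 = 30
DC - Q1 - M8 - P2: 4+16+5 = 25
DC - P2 - Q1 - M8: 25+21+16 = 62
DC - P2 - M8 - Q1: 25+5+16 = 46
DC - M8 - Q1 - P2: 20+16+21 = 57
DC - M8 - P2 - Q1: 20+5+21 = 46
The minimum is 25.
One shortest path: DC → Q1 → M8 → P2.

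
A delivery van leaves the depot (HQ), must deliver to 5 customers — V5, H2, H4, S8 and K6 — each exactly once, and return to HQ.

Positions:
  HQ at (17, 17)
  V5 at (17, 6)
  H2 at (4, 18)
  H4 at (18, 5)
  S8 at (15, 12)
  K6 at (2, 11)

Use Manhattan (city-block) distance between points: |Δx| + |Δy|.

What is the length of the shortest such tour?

Shortest round trip = 60.

HQ - V5 - H2 - H4 - S8 - K6 - HQ: 11+25+27+10+14+21 = 108
HQ - V5 - H2 - H4 - K6 - S8 - HQ: 11+25+27+22+14+7 = 106
HQ - V5 - H2 - S8 - H4 - K6 - HQ: 11+25+17+10+22+21 = 106
HQ - V5 - H2 - S8 - K6 - H4 - HQ: 11+25+17+14+22+13 = 102
HQ - V5 - H2 - K6 - H4 - S8 - HQ: 11+25+9+22+10+7 = 84
HQ - V5 - H2 - K6 - S8 - H4 - HQ: 11+25+9+14+10+13 = 82
HQ - V5 - H4 - H2 - S8 - K6 - HQ: 11+2+27+17+14+21 = 92
HQ - V5 - H4 - H2 - K6 - S8 - HQ: 11+2+27+9+14+7 = 70
HQ - V5 - H4 - S8 - H2 - K6 - HQ: 11+2+10+17+9+21 = 70
HQ - V5 - H4 - S8 - K6 - H2 - HQ: 11+2+10+14+9+14 = 60
HQ - V5 - H4 - K6 - H2 - S8 - HQ: 11+2+22+9+17+7 = 68
HQ - V5 - H4 - K6 - S8 - H2 - HQ: 11+2+22+14+17+14 = 80
HQ - V5 - S8 - H2 - H4 - K6 - HQ: 11+8+17+27+22+21 = 106
HQ - V5 - S8 - H2 - K6 - H4 - HQ: 11+8+17+9+22+13 = 80
… (46 more)
The minimum is 60.
One optimal route: HQ → V5 → H4 → S8 → K6 → H2 → HQ (or its reverse).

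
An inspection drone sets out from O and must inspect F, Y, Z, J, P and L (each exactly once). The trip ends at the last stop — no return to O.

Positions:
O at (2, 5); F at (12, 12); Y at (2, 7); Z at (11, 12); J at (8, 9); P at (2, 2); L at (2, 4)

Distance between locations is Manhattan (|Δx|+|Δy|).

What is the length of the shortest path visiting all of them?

There are 6! = 720 possible orderings.
O→F→Y→Z→J→P→L: 17+15+14+6+13+2 = 67
O→F→Y→Z→J→L→P: 17+15+14+6+11+2 = 65
O→F→Y→Z→P→J→L: 17+15+14+19+13+11 = 89
O→F→Y→Z→P→L→J: 17+15+14+19+2+11 = 78
O→F→Y→Z→L→J→P: 17+15+14+17+11+13 = 87
O→F→Y→Z→L→P→J: 17+15+14+17+2+13 = 78
O→F→Y→J→Z→P→L: 17+15+8+6+19+2 = 67
O→F→Y→J→Z→L→P: 17+15+8+6+17+2 = 65
… (712 more)
O→P→L→Y→J→Z→F: 3+2+3+8+6+1 = 23  ← best
The minimum is 23.
One shortest path: O → P → L → Y → J → Z → F.

Shortest open route: 23.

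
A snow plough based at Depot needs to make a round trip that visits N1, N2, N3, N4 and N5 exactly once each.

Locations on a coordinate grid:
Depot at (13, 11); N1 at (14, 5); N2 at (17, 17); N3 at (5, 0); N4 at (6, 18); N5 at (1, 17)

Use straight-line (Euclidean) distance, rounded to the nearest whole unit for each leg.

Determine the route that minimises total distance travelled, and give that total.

56 — the shortest possible round trip.

Depot → N1 → N2 → N3 → N4 → N5 → Depot: 6+12+21+18+5+13 = 75
Depot → N1 → N2 → N3 → N5 → N4 → Depot: 6+12+21+17+5+10 = 71
Depot → N1 → N2 → N4 → N3 → N5 → Depot: 6+12+11+18+17+13 = 77
Depot → N1 → N2 → N4 → N5 → N3 → Depot: 6+12+11+5+17+14 = 65
Depot → N1 → N2 → N5 → N3 → N4 → Depot: 6+12+16+17+18+10 = 79
Depot → N1 → N2 → N5 → N4 → N3 → Depot: 6+12+16+5+18+14 = 71
Depot → N1 → N3 → N2 → N4 → N5 → Depot: 6+10+21+11+5+13 = 66
Depot → N1 → N3 → N2 → N5 → N4 → Depot: 6+10+21+16+5+10 = 68
Depot → N1 → N3 → N4 → N2 → N5 → Depot: 6+10+18+11+16+13 = 74
Depot → N1 → N3 → N4 → N5 → N2 → Depot: 6+10+18+5+16+7 = 62
Depot → N1 → N3 → N5 → N2 → N4 → Depot: 6+10+17+16+11+10 = 70
Depot → N1 → N3 → N5 → N4 → N2 → Depot: 6+10+17+5+11+7 = 56
Depot → N1 → N4 → N2 → N3 → N5 → Depot: 6+15+11+21+17+13 = 83
Depot → N1 → N4 → N2 → N5 → N3 → Depot: 6+15+11+16+17+14 = 79
… (46 more)
The minimum is 56.
One optimal route: Depot → N1 → N3 → N5 → N4 → N2 → Depot (or its reverse).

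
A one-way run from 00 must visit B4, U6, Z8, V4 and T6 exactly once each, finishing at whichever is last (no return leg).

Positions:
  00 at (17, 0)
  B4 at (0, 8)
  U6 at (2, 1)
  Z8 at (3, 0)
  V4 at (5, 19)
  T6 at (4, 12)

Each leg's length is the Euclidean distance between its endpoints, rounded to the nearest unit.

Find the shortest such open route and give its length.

Minimum one-way distance = 35.

There are 5! = 120 possible orderings.
00 - B4 - U6 - Z8 - V4 - T6: 19+7+1+19+7 = 53
00 - B4 - U6 - Z8 - T6 - V4: 19+7+1+12+7 = 46
00 - B4 - U6 - V4 - Z8 - T6: 19+7+18+19+12 = 75
00 - B4 - U6 - V4 - T6 - Z8: 19+7+18+7+12 = 63
00 - B4 - U6 - T6 - Z8 - V4: 19+7+11+12+19 = 68
00 - B4 - U6 - T6 - V4 - Z8: 19+7+11+7+19 = 63
00 - B4 - Z8 - U6 - V4 - T6: 19+9+1+18+7 = 54
00 - B4 - Z8 - U6 - T6 - V4: 19+9+1+11+7 = 47
00 - B4 - Z8 - V4 - U6 - T6: 19+9+19+18+11 = 76
00 - B4 - Z8 - V4 - T6 - U6: 19+9+19+7+11 = 65
00 - B4 - Z8 - T6 - U6 - V4: 19+9+12+11+18 = 69
00 - B4 - Z8 - T6 - V4 - U6: 19+9+12+7+18 = 65
00 - B4 - V4 - U6 - Z8 - T6: 19+12+18+1+12 = 62
00 - B4 - V4 - U6 - T6 - Z8: 19+12+18+11+12 = 72
… (106 more)
00 - Z8 - U6 - B4 - T6 - V4: 14+1+7+6+7 = 35  ← best
The minimum is 35.
One shortest path: 00 → Z8 → U6 → B4 → T6 → V4.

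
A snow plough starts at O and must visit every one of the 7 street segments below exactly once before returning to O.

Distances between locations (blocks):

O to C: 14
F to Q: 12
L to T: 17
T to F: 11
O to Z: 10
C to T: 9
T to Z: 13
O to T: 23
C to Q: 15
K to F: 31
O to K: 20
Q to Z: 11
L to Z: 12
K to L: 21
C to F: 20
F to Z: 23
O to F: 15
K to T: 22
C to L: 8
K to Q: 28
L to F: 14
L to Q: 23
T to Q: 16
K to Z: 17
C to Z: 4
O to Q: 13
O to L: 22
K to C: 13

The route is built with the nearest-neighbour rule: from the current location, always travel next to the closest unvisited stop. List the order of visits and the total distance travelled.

From O: distances to unvisited — Z=10, Q=13, C=14, F=15, K=20, L=22, T=23. Nearest is Z (10).
From Z: distances to unvisited — C=4, Q=11, L=12, T=13, K=17, F=23. Nearest is C (4).
From C: distances to unvisited — L=8, T=9, K=13, Q=15, F=20. Nearest is L (8).
From L: distances to unvisited — F=14, T=17, K=21, Q=23. Nearest is F (14).
From F: distances to unvisited — T=11, Q=12, K=31. Nearest is T (11).
From T: distances to unvisited — Q=16, K=22. Nearest is Q (16).
From Q: distances to unvisited — K=28. Nearest is K (28).
Return K→O: 20.
Total = 10 + 4 + 8 + 14 + 11 + 16 + 28 + 20 = 111.

Total distance 111 blocks via the nearest-neighbour route O → Z → C → L → F → T → Q → K → O.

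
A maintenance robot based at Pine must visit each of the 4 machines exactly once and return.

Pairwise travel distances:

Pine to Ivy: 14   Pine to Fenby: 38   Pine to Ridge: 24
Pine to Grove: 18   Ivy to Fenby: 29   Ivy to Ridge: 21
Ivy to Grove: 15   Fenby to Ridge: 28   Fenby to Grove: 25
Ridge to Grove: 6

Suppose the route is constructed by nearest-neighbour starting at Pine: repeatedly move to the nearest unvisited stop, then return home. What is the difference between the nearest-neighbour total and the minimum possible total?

6 longer than the optimal tour.

Pine: Ivy=14, Grove=18, Ridge=24, Fenby=38 ⇒ Ivy
Ivy: Grove=15, Ridge=21, Fenby=29 ⇒ Grove
Grove: Ridge=6, Fenby=25 ⇒ Ridge
Ridge: Fenby=28 ⇒ Fenby
NN route Pine → Ivy → Grove → Ridge → Fenby → Pine costs 101.
Optimal: Pine → Ivy → Fenby → Ridge → Grove → Pine costs 95 (by enumerating all 12 distinct tours).
Excess = 101 − 95 = 6.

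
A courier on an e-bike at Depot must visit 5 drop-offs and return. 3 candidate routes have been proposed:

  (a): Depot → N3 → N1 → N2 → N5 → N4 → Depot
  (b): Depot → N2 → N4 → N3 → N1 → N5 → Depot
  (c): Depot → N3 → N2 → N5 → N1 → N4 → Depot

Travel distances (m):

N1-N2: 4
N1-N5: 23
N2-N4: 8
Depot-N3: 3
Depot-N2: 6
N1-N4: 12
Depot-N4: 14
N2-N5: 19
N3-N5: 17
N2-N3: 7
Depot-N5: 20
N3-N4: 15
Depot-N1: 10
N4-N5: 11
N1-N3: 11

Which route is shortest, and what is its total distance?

Shortest is (a), total 62 m.

(a): 3 + 11 + 4 + 19 + 11 + 14 = 62
(b): 6 + 8 + 15 + 11 + 23 + 20 = 83
(c): 3 + 7 + 19 + 23 + 12 + 14 = 78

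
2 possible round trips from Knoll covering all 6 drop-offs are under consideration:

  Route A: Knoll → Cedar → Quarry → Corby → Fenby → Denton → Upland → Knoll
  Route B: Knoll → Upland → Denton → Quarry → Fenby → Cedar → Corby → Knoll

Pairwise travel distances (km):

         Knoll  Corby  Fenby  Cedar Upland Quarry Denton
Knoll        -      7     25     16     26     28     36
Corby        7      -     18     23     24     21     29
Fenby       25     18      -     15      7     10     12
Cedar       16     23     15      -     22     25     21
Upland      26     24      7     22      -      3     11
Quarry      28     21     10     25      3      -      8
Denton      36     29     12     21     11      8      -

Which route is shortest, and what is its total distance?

Route A: 16 + 25 + 21 + 18 + 12 + 11 + 26 = 129
Route B: 26 + 11 + 8 + 10 + 15 + 23 + 7 = 100

Shortest is Route B, total 100 km.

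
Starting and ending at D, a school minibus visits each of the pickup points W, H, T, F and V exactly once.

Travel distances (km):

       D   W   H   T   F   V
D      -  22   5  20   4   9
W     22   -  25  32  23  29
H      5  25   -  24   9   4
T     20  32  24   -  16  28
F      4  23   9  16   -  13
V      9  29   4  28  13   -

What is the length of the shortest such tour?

There are 60 distinct closed tours to check (reversals are equivalent).
D - W - H - T - F - V - D: 22+25+24+16+13+9 = 109
D - W - H - T - V - F - D: 22+25+24+28+13+4 = 116
D - W - H - F - T - V - D: 22+25+9+16+28+9 = 109
D - W - H - F - V - T - D: 22+25+9+13+28+20 = 117
D - W - H - V - T - F - D: 22+25+4+28+16+4 = 99
D - W - H - V - F - T - D: 22+25+4+13+16+20 = 100
D - W - T - H - F - V - D: 22+32+24+9+13+9 = 109
D - W - T - H - V - F - D: 22+32+24+4+13+4 = 99
D - W - T - F - H - V - D: 22+32+16+9+4+9 = 92
D - W - T - F - V - H - D: 22+32+16+13+4+5 = 92
D - W - T - V - H - F - D: 22+32+28+4+9+4 = 99
D - W - T - V - F - H - D: 22+32+28+13+9+5 = 109
D - W - F - H - T - V - D: 22+23+9+24+28+9 = 115
D - W - F - H - V - T - D: 22+23+9+4+28+20 = 106
… (46 more)
D - H - V - W - T - F - D: 5+4+29+32+16+4 = 90  ← best
The minimum is 90.
One optimal route: D → H → V → W → T → F → D (or its reverse).

Minimum total distance: 90 km.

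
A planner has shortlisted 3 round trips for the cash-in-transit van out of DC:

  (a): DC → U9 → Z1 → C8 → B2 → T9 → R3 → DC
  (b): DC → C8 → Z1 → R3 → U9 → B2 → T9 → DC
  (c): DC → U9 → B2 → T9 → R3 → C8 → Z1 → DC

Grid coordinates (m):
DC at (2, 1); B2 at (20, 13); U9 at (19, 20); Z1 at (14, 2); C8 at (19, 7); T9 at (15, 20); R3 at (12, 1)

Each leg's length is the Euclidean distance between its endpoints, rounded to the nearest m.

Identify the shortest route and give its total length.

(a): 25 + 19 + 7 + 6 + 9 + 19 + 10 = 95
(b): 18 + 7 + 2 + 20 + 7 + 9 + 23 = 86
(c): 25 + 7 + 9 + 19 + 9 + 7 + 12 = 88

86 m — (b) is the shortest.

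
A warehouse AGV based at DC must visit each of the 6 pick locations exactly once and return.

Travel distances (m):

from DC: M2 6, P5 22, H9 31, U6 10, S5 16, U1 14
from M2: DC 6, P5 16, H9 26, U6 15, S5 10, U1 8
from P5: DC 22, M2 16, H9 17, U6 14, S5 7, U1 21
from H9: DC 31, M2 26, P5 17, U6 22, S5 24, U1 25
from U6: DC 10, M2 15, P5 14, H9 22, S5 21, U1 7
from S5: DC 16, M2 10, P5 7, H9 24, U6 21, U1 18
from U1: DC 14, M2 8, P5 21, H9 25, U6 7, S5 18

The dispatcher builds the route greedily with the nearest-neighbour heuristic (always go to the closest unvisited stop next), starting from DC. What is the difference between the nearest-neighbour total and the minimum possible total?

The nearest-neighbour route is 15 m longer than optimal.

From DC: M2=6, U6=10, U1=14, S5=16, P5=22, H9=31 → choose M2 (6).
From M2: U1=8, S5=10, U6=15, P5=16, H9=26 → choose U1 (8).
From U1: U6=7, S5=18, P5=21, H9=25 → choose U6 (7).
From U6: P5=14, S5=21, H9=22 → choose P5 (14).
From P5: S5=7, H9=17 → choose S5 (7).
From S5: H9=24 → choose H9 (24).
NN route DC → M2 → U1 → U6 → P5 → S5 → H9 → DC costs 97.
Optimal: DC → M2 → S5 → P5 → H9 → U1 → U6 → DC costs 82 (by enumerating all 360 distinct tours).
Excess = 97 − 82 = 15.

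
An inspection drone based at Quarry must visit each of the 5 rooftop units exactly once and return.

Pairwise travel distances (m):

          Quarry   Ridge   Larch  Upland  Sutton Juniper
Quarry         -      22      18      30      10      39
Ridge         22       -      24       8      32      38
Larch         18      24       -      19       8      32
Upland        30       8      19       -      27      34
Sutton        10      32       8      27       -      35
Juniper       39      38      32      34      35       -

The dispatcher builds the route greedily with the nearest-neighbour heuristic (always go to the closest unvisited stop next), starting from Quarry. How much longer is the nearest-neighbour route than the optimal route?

Quarry: Sutton=10, Larch=18, Ridge=22, Upland=30, Juniper=39 ⇒ Sutton
Sutton: Larch=8, Upland=27, Ridge=32, Juniper=35 ⇒ Larch
Larch: Upland=19, Ridge=24, Juniper=32 ⇒ Upland
Upland: Ridge=8, Juniper=34 ⇒ Ridge
Ridge: Juniper=38 ⇒ Juniper
NN route Quarry → Sutton → Larch → Upland → Ridge → Juniper → Quarry costs 122.
Optimal: Quarry → Ridge → Upland → Juniper → Larch → Sutton → Quarry costs 114 (by enumerating all 60 distinct tours).
Excess = 122 − 114 = 8.

Excess over optimum: 8 m.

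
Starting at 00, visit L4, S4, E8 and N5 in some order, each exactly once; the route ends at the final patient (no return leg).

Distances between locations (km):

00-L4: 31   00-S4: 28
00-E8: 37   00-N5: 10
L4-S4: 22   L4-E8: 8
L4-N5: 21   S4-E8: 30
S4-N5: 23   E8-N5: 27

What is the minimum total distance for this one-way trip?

63 km — the minimum one-way total.

There are 4! = 24 possible orderings.
00→L4→S4→E8→N5: 31+22+30+27 = 110
00→L4→S4→N5→E8: 31+22+23+27 = 103
00→L4→E8→S4→N5: 31+8+30+23 = 92
00→L4→E8→N5→S4: 31+8+27+23 = 89
00→L4→N5→S4→E8: 31+21+23+30 = 105
00→L4→N5→E8→S4: 31+21+27+30 = 109
00→S4→L4→E8→N5: 28+22+8+27 = 85
00→S4→L4→N5→E8: 28+22+21+27 = 98
00→S4→E8→L4→N5: 28+30+8+21 = 87
00→S4→E8→N5→L4: 28+30+27+21 = 106
00→S4→N5→L4→E8: 28+23+21+8 = 80
00→S4→N5→E8→L4: 28+23+27+8 = 86
00→E8→L4→S4→N5: 37+8+22+23 = 90
00→E8→L4→N5→S4: 37+8+21+23 = 89
… (10 more)
00→N5→S4→L4→E8: 10+23+22+8 = 63  ← best
The minimum is 63.
One shortest path: 00 → N5 → S4 → L4 → E8.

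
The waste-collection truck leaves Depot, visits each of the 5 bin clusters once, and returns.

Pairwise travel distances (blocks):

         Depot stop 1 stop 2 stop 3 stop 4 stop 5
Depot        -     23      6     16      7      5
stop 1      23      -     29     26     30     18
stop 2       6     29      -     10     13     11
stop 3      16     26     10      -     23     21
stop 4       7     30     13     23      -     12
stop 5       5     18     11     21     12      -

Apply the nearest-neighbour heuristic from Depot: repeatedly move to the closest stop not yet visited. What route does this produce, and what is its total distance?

102 blocks along Depot → stop 5 → stop 2 → stop 3 → stop 4 → stop 1 → Depot.

Depot → [stop 5:5 / stop 2:6 / stop 4:7 / stop 3:16 / stop 1:23] → stop 5 (5)
stop 5 → [stop 2:11 / stop 4:12 / stop 1:18 / stop 3:21] → stop 2 (11)
stop 2 → [stop 3:10 / stop 4:13 / stop 1:29] → stop 3 (10)
stop 3 → [stop 4:23 / stop 1:26] → stop 4 (23)
stop 4 → [stop 1:30] → stop 1 (30)
Return stop 1→Depot: 23.
Total = 5 + 11 + 10 + 23 + 30 + 23 = 102.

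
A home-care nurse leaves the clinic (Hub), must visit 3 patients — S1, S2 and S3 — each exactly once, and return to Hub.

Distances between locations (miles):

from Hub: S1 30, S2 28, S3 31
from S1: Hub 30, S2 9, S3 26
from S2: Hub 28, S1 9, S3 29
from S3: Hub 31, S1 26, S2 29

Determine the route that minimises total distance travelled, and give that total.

There are 3 distinct closed tours to check (reversals are equivalent).
Hub→S1→S2→S3→Hub: 30+9+29+31 = 99
Hub→S1→S3→S2→Hub: 30+26+29+28 = 113
Hub→S2→S1→S3→Hub: 28+9+26+31 = 94
The minimum is 94.
One optimal route: Hub → S2 → S1 → S3 → Hub (or its reverse).

Minimum total distance: 94 miles.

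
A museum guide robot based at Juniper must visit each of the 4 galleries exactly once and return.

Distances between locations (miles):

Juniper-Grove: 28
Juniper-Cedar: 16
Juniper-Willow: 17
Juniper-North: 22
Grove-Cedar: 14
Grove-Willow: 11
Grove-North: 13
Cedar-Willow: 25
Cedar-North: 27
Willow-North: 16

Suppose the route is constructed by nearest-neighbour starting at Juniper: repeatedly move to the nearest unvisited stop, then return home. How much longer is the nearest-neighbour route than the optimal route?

Juniper: Cedar=16, Willow=17, North=22, Grove=28 ⇒ Cedar
Cedar: Grove=14, Willow=25, North=27 ⇒ Grove
Grove: Willow=11, North=13 ⇒ Willow
Willow: North=16 ⇒ North
NN route Juniper → Cedar → Grove → Willow → North → Juniper costs 79.
Optimal: Juniper → Cedar → Grove → North → Willow → Juniper costs 76 (by enumerating all 12 distinct tours).
Excess = 79 − 76 = 3.

3 miles longer than the optimal tour.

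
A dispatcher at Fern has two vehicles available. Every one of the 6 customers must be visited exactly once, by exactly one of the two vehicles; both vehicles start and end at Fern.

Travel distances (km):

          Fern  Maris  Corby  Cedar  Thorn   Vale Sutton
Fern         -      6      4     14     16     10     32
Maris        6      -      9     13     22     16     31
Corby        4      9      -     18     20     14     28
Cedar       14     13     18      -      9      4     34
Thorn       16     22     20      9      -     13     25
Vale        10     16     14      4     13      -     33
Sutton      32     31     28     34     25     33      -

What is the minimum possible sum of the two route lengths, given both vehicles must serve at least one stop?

Try each way of splitting the stops between the two vehicles (each non-empty) and, for each split, find the best tour for each vehicle:
  {Maris} + {Corby, Cedar, Thorn, Vale, Sutton}: 12 + 80 = 92
  {Corby} + {Maris, Cedar, Thorn, Vale, Sutton}: 8 + 85 = 93
  {Maris, Corby} + {Cedar, Thorn, Vale, Sutton}: 19 + 80 = 99
  {Cedar} + {Maris, Corby, Thorn, Vale, Sutton}: 28 + 91 = 119
  {Maris, Cedar} + {Corby, Thorn, Vale, Sutton}: 33 + 80 = 113
  {Corby, Cedar} + {Maris, Thorn, Vale, Sutton}: 36 + 85 = 121
  … (31 splits in total)
Best: vehicle 1 Fern → Maris → Fern = 12; vehicle 2 Fern → Corby → Sutton → Thorn → Cedar → Vale → Fern = 80; combined 92.

Minimum combined distance: 92 km.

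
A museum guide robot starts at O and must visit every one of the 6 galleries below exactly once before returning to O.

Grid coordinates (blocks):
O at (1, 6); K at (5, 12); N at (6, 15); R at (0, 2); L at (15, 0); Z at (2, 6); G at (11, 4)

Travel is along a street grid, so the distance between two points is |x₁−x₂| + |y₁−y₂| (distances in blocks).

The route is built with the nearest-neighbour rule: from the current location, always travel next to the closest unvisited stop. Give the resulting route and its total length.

O → [Z:1 / R:5 / K:10 / G:12 / N:14 / L:20] → Z (1)
Z → [R:6 / K:9 / G:11 / N:13 / L:19] → R (6)
R → [G:13 / K:15 / L:17 / N:19] → G (13)
G → [L:8 / K:14 / N:16] → L (8)
L → [K:22 / N:24] → K (22)
K → [N:4] → N (4)
Return N→O: 14.
Total = 1 + 6 + 13 + 8 + 22 + 4 + 14 = 68.

Total distance 68 blocks via the nearest-neighbour route O → Z → R → G → L → K → N → O.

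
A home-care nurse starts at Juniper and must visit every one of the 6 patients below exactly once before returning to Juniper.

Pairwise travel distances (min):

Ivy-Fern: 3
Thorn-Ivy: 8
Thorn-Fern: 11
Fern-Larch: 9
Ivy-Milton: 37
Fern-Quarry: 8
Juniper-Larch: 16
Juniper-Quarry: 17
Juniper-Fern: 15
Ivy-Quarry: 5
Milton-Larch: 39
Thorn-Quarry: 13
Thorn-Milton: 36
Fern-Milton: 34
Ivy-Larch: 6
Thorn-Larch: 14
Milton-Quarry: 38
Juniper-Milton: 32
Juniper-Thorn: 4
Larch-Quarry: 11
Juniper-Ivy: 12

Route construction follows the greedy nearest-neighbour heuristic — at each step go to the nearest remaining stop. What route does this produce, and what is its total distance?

105 min along Juniper → Thorn → Ivy → Fern → Quarry → Larch → Milton → Juniper.

Juniper → [Thorn:4 / Ivy:12 / Fern:15 / Larch:16 / Quarry:17 / Milton:32] → Thorn (4)
Thorn → [Ivy:8 / Fern:11 / Quarry:13 / Larch:14 / Milton:36] → Ivy (8)
Ivy → [Fern:3 / Quarry:5 / Larch:6 / Milton:37] → Fern (3)
Fern → [Quarry:8 / Larch:9 / Milton:34] → Quarry (8)
Quarry → [Larch:11 / Milton:38] → Larch (11)
Larch → [Milton:39] → Milton (39)
Return Milton→Juniper: 32.
Total = 4 + 8 + 3 + 8 + 11 + 39 + 32 = 105.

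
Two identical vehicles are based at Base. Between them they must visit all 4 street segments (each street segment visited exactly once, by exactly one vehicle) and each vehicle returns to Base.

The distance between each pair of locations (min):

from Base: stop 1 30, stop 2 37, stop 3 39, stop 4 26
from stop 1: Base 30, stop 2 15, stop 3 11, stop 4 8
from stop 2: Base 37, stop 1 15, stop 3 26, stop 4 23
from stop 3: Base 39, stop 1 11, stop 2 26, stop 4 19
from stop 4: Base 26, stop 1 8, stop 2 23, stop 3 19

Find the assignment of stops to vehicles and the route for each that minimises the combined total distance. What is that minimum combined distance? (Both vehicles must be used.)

154 min — the smallest possible combined total.

There are 2^3 − 1 = 7 ways to divide the 4 stops into two non-empty groups. For each, the best each vehicle can do is its own shortest tour through its group:
  {stop 1} + {stop 2, stop 3, stop 4}: 60 + 108 = 168
  {stop 2} + {stop 1, stop 3, stop 4}: 74 + 84 = 158
  {stop 1, stop 2} + {stop 3, stop 4}: 82 + 84 = 166
  {stop 3} + {stop 1, stop 2, stop 4}: 78 + 86 = 164
  {stop 1, stop 3} + {stop 2, stop 4}: 80 + 86 = 166
  {stop 2, stop 3} + {stop 1, stop 4}: 102 + 64 = 166
  … (7 splits in total)
  {stop 1, stop 2, stop 3} + {stop 4}: 102 + 52 = 154  ← best
Best: vehicle 1 Base → stop 2 → stop 1 → stop 3 → Base = 102; vehicle 2 Base → stop 4 → Base = 52; combined 154.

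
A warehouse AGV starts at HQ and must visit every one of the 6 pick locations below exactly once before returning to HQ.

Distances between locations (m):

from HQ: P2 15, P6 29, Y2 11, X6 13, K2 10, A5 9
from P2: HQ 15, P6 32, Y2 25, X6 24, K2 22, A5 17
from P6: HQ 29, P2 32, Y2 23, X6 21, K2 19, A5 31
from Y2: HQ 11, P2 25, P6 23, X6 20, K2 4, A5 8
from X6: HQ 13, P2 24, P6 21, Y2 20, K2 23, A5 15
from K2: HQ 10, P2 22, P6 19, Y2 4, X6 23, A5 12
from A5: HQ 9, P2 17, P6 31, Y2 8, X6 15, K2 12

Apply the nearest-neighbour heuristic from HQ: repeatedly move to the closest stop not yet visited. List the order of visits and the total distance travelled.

Total distance 100 m via the nearest-neighbour route HQ → A5 → Y2 → K2 → P6 → X6 → P2 → HQ.

From HQ: distances to unvisited — A5=9, K2=10, Y2=11, X6=13, P2=15, P6=29. Nearest is A5 (9).
From A5: distances to unvisited — Y2=8, K2=12, X6=15, P2=17, P6=31. Nearest is Y2 (8).
From Y2: distances to unvisited — K2=4, X6=20, P6=23, P2=25. Nearest is K2 (4).
From K2: distances to unvisited — P6=19, P2=22, X6=23. Nearest is P6 (19).
From P6: distances to unvisited — X6=21, P2=32. Nearest is X6 (21).
From X6: distances to unvisited — P2=24. Nearest is P2 (24).
Return P2→HQ: 15.
Total = 9 + 8 + 4 + 19 + 21 + 24 + 15 = 100.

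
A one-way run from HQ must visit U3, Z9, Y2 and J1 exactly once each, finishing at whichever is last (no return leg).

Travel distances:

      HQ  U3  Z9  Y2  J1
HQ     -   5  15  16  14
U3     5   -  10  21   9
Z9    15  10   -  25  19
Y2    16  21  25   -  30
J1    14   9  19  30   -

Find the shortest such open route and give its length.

Minimum one-way distance = 58.

There are 4! = 24 possible orderings.
HQ → U3 → Z9 → Y2 → J1: 5+10+25+30 = 70
HQ → U3 → Z9 → J1 → Y2: 5+10+19+30 = 64
HQ → U3 → Y2 → Z9 → J1: 5+21+25+19 = 70
HQ → U3 → Y2 → J1 → Z9: 5+21+30+19 = 75
HQ → U3 → J1 → Z9 → Y2: 5+9+19+25 = 58
HQ → U3 → J1 → Y2 → Z9: 5+9+30+25 = 69
HQ → Z9 → U3 → Y2 → J1: 15+10+21+30 = 76
HQ → Z9 → U3 → J1 → Y2: 15+10+9+30 = 64
HQ → Z9 → Y2 → U3 → J1: 15+25+21+9 = 70
HQ → Z9 → Y2 → J1 → U3: 15+25+30+9 = 79
HQ → Z9 → J1 → U3 → Y2: 15+19+9+21 = 64
HQ → Z9 → J1 → Y2 → U3: 15+19+30+21 = 85
HQ → Y2 → U3 → Z9 → J1: 16+21+10+19 = 66
HQ → Y2 → U3 → J1 → Z9: 16+21+9+19 = 65
… (10 more)
The minimum is 58.
One shortest path: HQ → U3 → J1 → Z9 → Y2.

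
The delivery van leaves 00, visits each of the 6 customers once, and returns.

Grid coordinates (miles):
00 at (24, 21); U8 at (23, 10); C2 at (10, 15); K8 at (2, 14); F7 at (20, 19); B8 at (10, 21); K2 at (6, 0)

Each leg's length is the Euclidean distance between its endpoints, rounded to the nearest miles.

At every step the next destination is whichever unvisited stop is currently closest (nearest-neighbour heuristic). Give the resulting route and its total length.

At 00 the remaining stops are F7 4, U8 11, B8 14, C2 15, K8 23, K2 28; go to F7.
At F7 the remaining stops are U8 9, B8 10, C2 11, K8 19, K2 24; go to U8.
At U8 the remaining stops are C2 14, B8 17, K2 20, K8 21; go to C2.
At C2 the remaining stops are B8 6, K8 8, K2 16; go to B8.
At B8 the remaining stops are K8 11, K2 21; go to K8.
At K8 the remaining stops are K2 15; go to K2.
Return K2→00: 28.
Total = 4 + 9 + 14 + 6 + 11 + 15 + 28 = 87.

Nearest-neighbour total = 87 miles; route 00 → F7 → U8 → C2 → B8 → K8 → K2 → 00.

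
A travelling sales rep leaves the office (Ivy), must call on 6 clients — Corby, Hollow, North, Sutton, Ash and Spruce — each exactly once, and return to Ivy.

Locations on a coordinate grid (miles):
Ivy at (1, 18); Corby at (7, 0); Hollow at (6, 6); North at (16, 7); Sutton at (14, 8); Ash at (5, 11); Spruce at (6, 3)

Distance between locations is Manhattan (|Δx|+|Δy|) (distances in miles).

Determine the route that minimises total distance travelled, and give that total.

Shortest round trip = 66 miles.

With 6 stops there are 6!/2 = 360 distinct round trips (a route and its reverse cost the same).
Ivy - Corby - Hollow - North - Sutton - Ash - Spruce - Ivy: 24+7+11+3+12+9+20 = 86
Ivy - Corby - Hollow - North - Sutton - Spruce - Ash - Ivy: 24+7+11+3+13+9+11 = 78
Ivy - Corby - Hollow - North - Ash - Sutton - Spruce - Ivy: 24+7+11+15+12+13+20 = 102
Ivy - Corby - Hollow - North - Ash - Spruce - Sutton - Ivy: 24+7+11+15+9+13+23 = 102
Ivy - Corby - Hollow - North - Spruce - Sutton - Ash - Ivy: 24+7+11+14+13+12+11 = 92
Ivy - Corby - Hollow - North - Spruce - Ash - Sutton - Ivy: 24+7+11+14+9+12+23 = 100
Ivy - Corby - Hollow - Sutton - North - Ash - Spruce - Ivy: 24+7+10+3+15+9+20 = 88
Ivy - Corby - Hollow - Sutton - North - Spruce - Ash - Ivy: 24+7+10+3+14+9+11 = 78
… (352 more)
Ivy - Hollow - Spruce - Corby - North - Sutton - Ash - Ivy: 17+3+4+16+3+12+11 = 66  ← best
The minimum is 66.
One optimal route: Ivy → Hollow → Spruce → Corby → North → Sutton → Ash → Ivy (or its reverse).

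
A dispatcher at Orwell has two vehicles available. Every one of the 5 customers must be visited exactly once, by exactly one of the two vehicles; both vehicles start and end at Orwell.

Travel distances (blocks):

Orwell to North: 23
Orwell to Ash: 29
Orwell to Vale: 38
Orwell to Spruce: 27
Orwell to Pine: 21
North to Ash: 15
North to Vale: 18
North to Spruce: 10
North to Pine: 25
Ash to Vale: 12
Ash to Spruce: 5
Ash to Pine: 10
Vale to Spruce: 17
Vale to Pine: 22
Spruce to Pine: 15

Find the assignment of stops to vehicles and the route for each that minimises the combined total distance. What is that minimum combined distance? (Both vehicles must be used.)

Try each way of splitting the stops between the two vehicles (each non-empty) and, for each split, find the best tour for each vehicle:
  {North} + {Ash, Vale, Spruce, Pine}: 46 + 87 = 133
  {Ash} + {North, Vale, Spruce, Pine}: 58 + 93 = 151
  {North, Ash} + {Vale, Spruce, Pine}: 67 + 87 = 154
  {Vale} + {North, Ash, Spruce, Pine}: 76 + 69 = 145
  {North, Vale} + {Ash, Spruce, Pine}: 79 + 63 = 142
  {Ash, Vale} + {North, Spruce, Pine}: 79 + 69 = 148
  … (15 splits in total)
  {North, Ash, Vale, Spruce} + {Pine}: 85 + 42 = 127  ← best
Best: vehicle 1 Orwell → North → Vale → Ash → Spruce → Orwell = 85; vehicle 2 Orwell → Pine → Orwell = 42; combined 127.

127 blocks — the smallest possible combined total.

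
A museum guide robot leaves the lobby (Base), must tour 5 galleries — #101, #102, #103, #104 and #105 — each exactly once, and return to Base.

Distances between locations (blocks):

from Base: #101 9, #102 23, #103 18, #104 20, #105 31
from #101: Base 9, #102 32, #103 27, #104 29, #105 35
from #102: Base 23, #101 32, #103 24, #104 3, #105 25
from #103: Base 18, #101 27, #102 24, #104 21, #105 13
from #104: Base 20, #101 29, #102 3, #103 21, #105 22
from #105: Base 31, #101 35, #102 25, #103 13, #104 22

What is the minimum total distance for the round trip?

97 blocks — the shortest possible round trip.

There are 60 distinct closed tours to check (reversals are equivalent).
Base - #101 - #102 - #103 - #104 - #105 - Base: 9+32+24+21+22+31 = 139
Base - #101 - #102 - #103 - #105 - #104 - Base: 9+32+24+13+22+20 = 120
Base - #101 - #102 - #104 - #103 - #105 - Base: 9+32+3+21+13+31 = 109
Base - #101 - #102 - #104 - #105 - #103 - Base: 9+32+3+22+13+18 = 97
Base - #101 - #102 - #105 - #103 - #104 - Base: 9+32+25+13+21+20 = 120
Base - #101 - #102 - #105 - #104 - #103 - Base: 9+32+25+22+21+18 = 127
Base - #101 - #103 - #102 - #104 - #105 - Base: 9+27+24+3+22+31 = 116
Base - #101 - #103 - #102 - #105 - #104 - Base: 9+27+24+25+22+20 = 127
Base - #101 - #103 - #104 - #102 - #105 - Base: 9+27+21+3+25+31 = 116
Base - #101 - #103 - #104 - #105 - #102 - Base: 9+27+21+22+25+23 = 127
Base - #101 - #103 - #105 - #102 - #104 - Base: 9+27+13+25+3+20 = 97
Base - #101 - #103 - #105 - #104 - #102 - Base: 9+27+13+22+3+23 = 97
Base - #101 - #104 - #102 - #103 - #105 - Base: 9+29+3+24+13+31 = 109
Base - #101 - #104 - #102 - #105 - #103 - Base: 9+29+3+25+13+18 = 97
… (46 more)
The minimum is 97.
One optimal route: Base → #101 → #102 → #104 → #105 → #103 → Base (or its reverse).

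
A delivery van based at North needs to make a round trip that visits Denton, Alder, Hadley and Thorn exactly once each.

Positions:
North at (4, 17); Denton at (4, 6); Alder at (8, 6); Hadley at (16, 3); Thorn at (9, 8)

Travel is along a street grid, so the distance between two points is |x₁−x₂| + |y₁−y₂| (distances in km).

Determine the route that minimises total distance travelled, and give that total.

North - Denton - Alder - Hadley - Thorn - North: 11+4+11+12+14 = 52
North - Denton - Alder - Thorn - Hadley - North: 11+4+3+12+26 = 56
North - Denton - Hadley - Alder - Thorn - North: 11+15+11+3+14 = 54
North - Denton - Hadley - Thorn - Alder - North: 11+15+12+3+15 = 56
North - Denton - Thorn - Alder - Hadley - North: 11+7+3+11+26 = 58
North - Denton - Thorn - Hadley - Alder - North: 11+7+12+11+15 = 56
North - Alder - Denton - Hadley - Thorn - North: 15+4+15+12+14 = 60
North - Alder - Denton - Thorn - Hadley - North: 15+4+7+12+26 = 64
North - Alder - Hadley - Denton - Thorn - North: 15+11+15+7+14 = 62
North - Alder - Thorn - Denton - Hadley - North: 15+3+7+15+26 = 66
North - Hadley - Denton - Alder - Thorn - North: 26+15+4+3+14 = 62
North - Hadley - Alder - Denton - Thorn - North: 26+11+4+7+14 = 62
The minimum is 52.
One optimal route: North → Denton → Alder → Hadley → Thorn → North (or its reverse).

Shortest round trip = 52 km.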